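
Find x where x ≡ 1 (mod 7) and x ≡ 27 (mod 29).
85

Using Chinese Remainder Theorem:
M = 7 × 29 = 203
M1 = 29, M2 = 7
y1 = 29^(-1) mod 7 = 1
y2 = 7^(-1) mod 29 = 25
x = (1×29×1 + 27×7×25) mod 203 = 85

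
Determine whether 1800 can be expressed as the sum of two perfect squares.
6² + 42² (a=6, b=42)

Factorization: 1800 = 2^3 × 3^2 × 5^2
By Fermat: n is sum of two squares iff every prime p ≡ 3 (mod 4) appears to even power.
All primes ≡ 3 (mod 4) appear to even power.
Search a = 0, 1, 2, … for 1800 - a² a perfect square: first hit at a = 6: 1800 - 36 = 1764 = 42².
1800 = 6² + 42² = 36 + 1764 ✓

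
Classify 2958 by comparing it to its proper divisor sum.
abundant

Proper divisors of 2958: sum = 1 + 2 + 3 + 6 + 17 + 29 + 34 + 51 + 58 + 87 + 102 + 174 + 493 + 986 + 1479 = 3522
Since 3522 > 2958, 2958 is abundant.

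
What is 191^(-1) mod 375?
161

gcd(191, 375) = 1, so the inverse exists.
Extended Euclidean algorithm on (375, 191):
375 = 1 × 191 + 184  ⟹  184 = (1)·375 + (-1)·191
191 = 1 × 184 + 7  ⟹  7 = (-1)·375 + (2)·191
184 = 26 × 7 + 2  ⟹  2 = (27)·375 + (-53)·191
7 = 3 × 2 + 1  ⟹  1 = (-82)·375 + (161)·191
So (161)·191 ≡ 1 (mod 375), i.e. 191^(-1) ≡ 161 (mod 375).
Check: 191 × 161 = 30751 ≡ 1 (mod 375)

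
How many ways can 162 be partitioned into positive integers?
129913904637

p(n) counts ways to write n as a sum of positive integers (order ignored).
Euler's pentagonal recurrence: p(k) = p(k-1) + p(k-2) - p(k-5) - p(k-7) + p(k-12) + p(k-15) - ... (offsets j(3j∓1)/2, signs ++--, p(0)=1, p(<0)=0).
DP table for k = 0..161: p(0)=1, p(1)=1, p(2)=2, p(3)=3, p(4)=5, p(5)=7, p(6)=11, p(7)=15, p(8)=22, p(9)=30, p(10)=42, p(11)=56, p(12)=77, p(13)=101, p(14)=135, p(15)=176, p(16)=231, p(17)=297, p(18)=385, p(19)=490, p(20)=627, p(21)=792, p(22)=1002, p(23)=1255, p(24)=1575, p(25)=1958, p(26)=2436, p(27)=3010, p(28)=3718, p(29)=4565, p(30)=5604, p(31)=6842, p(32)=8349, p(33)=10143, p(34)=12310, p(35)=14883, p(36)=17977, p(37)=21637, p(38)=26015, p(39)=31185, p(40)=37338, p(41)=44583, p(42)=53174, p(43)=63261, p(44)=75175, p(45)=89134, p(46)=105558, p(47)=124754, p(48)=147273, p(49)=173525, p(50)=204226, p(51)=239943, p(52)=281589, p(53)=329931, p(54)=386155, p(55)=451276, p(56)=526823, p(57)=614154, p(58)=715220, p(59)=831820, p(60)=966467, p(61)=1121505, p(62)=1300156, p(63)=1505499, p(64)=1741630, p(65)=2012558, p(66)=2323520, p(67)=2679689, p(68)=3087735, p(69)=3554345, p(70)=4087968, p(71)=4697205, p(72)=5392783, p(73)=6185689, p(74)=7089500, p(75)=8118264, p(76)=9289091, p(77)=10619863, p(78)=12132164, p(79)=13848650, p(80)=15796476, p(81)=18004327, p(82)=20506255, p(83)=23338469, p(84)=26543660, p(85)=30167357, p(86)=34262962, p(87)=38887673, p(88)=44108109, p(89)=49995925, p(90)=56634173, p(91)=64112359, p(92)=72533807, p(93)=82010177, p(94)=92669720, p(95)=104651419, p(96)=118114304, p(97)=133230930, p(98)=150198136, p(99)=169229875, p(100)=190569292, p(101)=214481126, p(102)=241265379, p(103)=271248950, p(104)=304801365, p(105)=342325709, p(106)=384276336, p(107)=431149389, p(108)=483502844, p(109)=541946240, p(110)=607163746, p(111)=679903203, p(112)=761002156, p(113)=851376628, p(114)=952050665, p(115)=1064144451, p(116)=1188908248, p(117)=1327710076, p(118)=1482074143, p(119)=1653668665, p(120)=1844349560, p(121)=2056148051, p(122)=2291320912, p(123)=2552338241, p(124)=2841940500, p(125)=3163127352, p(126)=3519222692, p(127)=3913864295, p(128)=4351078600, p(129)=4835271870, p(130)=5371315400, p(131)=5964539504, p(132)=6620830889, p(133)=7346629512, p(134)=8149040695, p(135)=9035836076, p(136)=10015581680, p(137)=11097645016, p(138)=12292341831, p(139)=13610949895, p(140)=15065878135, p(141)=16670689208, p(142)=18440293320, p(143)=20390982757, p(144)=22540654445, p(145)=24908858009, p(146)=27517052599, p(147)=30388671978, p(148)=33549419497, p(149)=37027355200, p(150)=40853235313, p(151)=45060624582, p(152)=49686288421, p(153)=54770336324, p(154)=60356673280, p(155)=66493182097, p(156)=73232243759, p(157)=80630964769, p(158)=88751778802, p(159)=97662728555, p(160)=107438159466, p(161)=118159068427.
Final step: p(162) = p(161) + p(160) - p(157) - p(155) + p(150) + p(147) - p(140) - p(136) + p(127) + p(122) - p(111) - p(105) + p(92) + p(85) - p(70) - p(62) + p(45) + p(36) - p(17) - p(7)
= 118159068427 + 107438159466 - 80630964769 - 66493182097 + 40853235313 + 30388671978 - 15065878135 - 10015581680 + 3913864295 + 2291320912 - 679903203 - 342325709 + 72533807 + 30167357 - 4087968 - 1300156 + 89134 + 17977 - 297 - 15
= 129913904637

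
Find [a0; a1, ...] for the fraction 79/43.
[1; 1, 5, 7]

Euclidean algorithm steps:
79 = 1 × 43 + 36
43 = 1 × 36 + 7
36 = 5 × 7 + 1
7 = 7 × 1 + 0
Continued fraction: [1; 1, 5, 7]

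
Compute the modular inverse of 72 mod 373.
57

gcd(72, 373) = 1, so the inverse exists.
Extended Euclidean algorithm on (373, 72):
373 = 5 × 72 + 13  ⟹  13 = (1)·373 + (-5)·72
72 = 5 × 13 + 7  ⟹  7 = (-5)·373 + (26)·72
13 = 1 × 7 + 6  ⟹  6 = (6)·373 + (-31)·72
7 = 1 × 6 + 1  ⟹  1 = (-11)·373 + (57)·72
So (57)·72 ≡ 1 (mod 373), i.e. 72^(-1) ≡ 57 (mod 373).
Check: 72 × 57 = 4104 ≡ 1 (mod 373)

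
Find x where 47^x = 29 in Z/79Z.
61

Baby-step giant-step with step n = ⌈√79⌉ = 9.
Baby steps 47^j mod 79 (j:value) for j=0..8: 0:1, 1:47, 2:76, 3:17, 4:9, 5:28, 6:52, 7:74, 8:2.
Giant-step multiplier: 47^(-9) ≡ 47^(78-9) = 47^69 ≡ 58 (mod 79).
Giant steps γ_i = 29·58^i mod 79: γ_0=29, γ_1=23, γ_2=70, γ_3=31, γ_4=60, γ_5=4, γ_6=74 (in table at j=7).
x = i·n + j = 6·9 + 7 = 61.
Check: 47^61 ≡ 29 (mod 79).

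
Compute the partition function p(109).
541946240

p(n) counts ways to write n as a sum of positive integers (order ignored).
Euler's pentagonal recurrence: p(k) = p(k-1) + p(k-2) - p(k-5) - p(k-7) + p(k-12) + p(k-15) - ... (offsets j(3j∓1)/2, signs ++--, p(0)=1, p(<0)=0).
DP table for k = 0..108: p(0)=1, p(1)=1, p(2)=2, p(3)=3, p(4)=5, p(5)=7, p(6)=11, p(7)=15, p(8)=22, p(9)=30, p(10)=42, p(11)=56, p(12)=77, p(13)=101, p(14)=135, p(15)=176, p(16)=231, p(17)=297, p(18)=385, p(19)=490, p(20)=627, p(21)=792, p(22)=1002, p(23)=1255, p(24)=1575, p(25)=1958, p(26)=2436, p(27)=3010, p(28)=3718, p(29)=4565, p(30)=5604, p(31)=6842, p(32)=8349, p(33)=10143, p(34)=12310, p(35)=14883, p(36)=17977, p(37)=21637, p(38)=26015, p(39)=31185, p(40)=37338, p(41)=44583, p(42)=53174, p(43)=63261, p(44)=75175, p(45)=89134, p(46)=105558, p(47)=124754, p(48)=147273, p(49)=173525, p(50)=204226, p(51)=239943, p(52)=281589, p(53)=329931, p(54)=386155, p(55)=451276, p(56)=526823, p(57)=614154, p(58)=715220, p(59)=831820, p(60)=966467, p(61)=1121505, p(62)=1300156, p(63)=1505499, p(64)=1741630, p(65)=2012558, p(66)=2323520, p(67)=2679689, p(68)=3087735, p(69)=3554345, p(70)=4087968, p(71)=4697205, p(72)=5392783, p(73)=6185689, p(74)=7089500, p(75)=8118264, p(76)=9289091, p(77)=10619863, p(78)=12132164, p(79)=13848650, p(80)=15796476, p(81)=18004327, p(82)=20506255, p(83)=23338469, p(84)=26543660, p(85)=30167357, p(86)=34262962, p(87)=38887673, p(88)=44108109, p(89)=49995925, p(90)=56634173, p(91)=64112359, p(92)=72533807, p(93)=82010177, p(94)=92669720, p(95)=104651419, p(96)=118114304, p(97)=133230930, p(98)=150198136, p(99)=169229875, p(100)=190569292, p(101)=214481126, p(102)=241265379, p(103)=271248950, p(104)=304801365, p(105)=342325709, p(106)=384276336, p(107)=431149389, p(108)=483502844.
Final step: p(109) = p(108) + p(107) - p(104) - p(102) + p(97) + p(94) - p(87) - p(83) + p(74) + p(69) - p(58) - p(52) + p(39) + p(32) - p(17) - p(9)
= 483502844 + 431149389 - 304801365 - 241265379 + 133230930 + 92669720 - 38887673 - 23338469 + 7089500 + 3554345 - 715220 - 281589 + 31185 + 8349 - 297 - 30
= 541946240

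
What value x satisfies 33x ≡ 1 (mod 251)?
213

gcd(33, 251) = 1, so the inverse exists.
Extended Euclidean algorithm on (251, 33):
251 = 7 × 33 + 20  ⟹  20 = (1)·251 + (-7)·33
33 = 1 × 20 + 13  ⟹  13 = (-1)·251 + (8)·33
20 = 1 × 13 + 7  ⟹  7 = (2)·251 + (-15)·33
13 = 1 × 7 + 6  ⟹  6 = (-3)·251 + (23)·33
7 = 1 × 6 + 1  ⟹  1 = (5)·251 + (-38)·33
So (-38)·33 ≡ 1 (mod 251), i.e. 33^(-1) ≡ -38 ≡ 213 (mod 251).
Check: 33 × 213 = 7029 ≡ 1 (mod 251)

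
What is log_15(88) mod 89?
44

Baby-step giant-step with step n = ⌈√89⌉ = 10.
Baby steps 15^j mod 89 (j:value) for j=0..9: 0:1, 1:15, 2:47, 3:82, 4:73, 5:27, 6:49, 7:23, 8:78, 9:13.
Giant-step multiplier: 15^(-10) ≡ 15^(88-10) = 15^78 ≡ 21 (mod 89).
Giant steps γ_i = 88·21^i mod 89: γ_0=88, γ_1=68, γ_2=4, γ_3=84, γ_4=73 (in table at j=4).
x = i·n + j = 4·10 + 4 = 44.
Check: 15^44 ≡ 88 (mod 89).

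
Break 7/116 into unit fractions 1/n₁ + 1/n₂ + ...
1/17 + 1/658 + 1/648788

Greedy algorithm:
7/116: ceiling(116/7) = 17, use 1/17
3/1972: ceiling(1972/3) = 658, use 1/658
1/648788: ceiling(648788/1) = 648788, use 1/648788
Result: 7/116 = 1/17 + 1/658 + 1/648788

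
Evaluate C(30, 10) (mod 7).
0

Using Lucas' theorem:
Write n=30 and k=10 in base 7:
n in base 7: [4, 2]
k in base 7: [1, 3]
C(30,10) mod 7 = ∏ C(n_i, k_i) mod 7
Digit binomials (mod 7): C(4,1) = 4; C(2,3) = 0 (k_i > n_i)
Product: 4 × 0 = 0 ≡ 0 (mod 7)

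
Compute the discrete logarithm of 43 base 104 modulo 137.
71

Baby-step giant-step with step n = ⌈√137⌉ = 12.
Baby steps 104^j mod 137 (j:value) for j=0..11: 0:1, 1:104, 2:130, 3:94, 4:49, 5:27, 6:68, 7:85, 8:72, 9:90, 10:44, 11:55.
Giant-step multiplier: 104^(-12) ≡ 104^(136-12) = 104^124 ≡ 4 (mod 137).
Giant steps γ_i = 43·4^i mod 137: γ_0=43, γ_1=35, γ_2=3, γ_3=12, γ_4=48, γ_5=55 (in table at j=11).
x = i·n + j = 5·12 + 11 = 71.
Check: 104^71 ≡ 43 (mod 137).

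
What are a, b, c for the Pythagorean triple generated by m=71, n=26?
(4365, 3692, 5717)

Euclid's formula: a = m² - n², b = 2mn, c = m² + n²
m = 71, n = 26
a = 71² - 26² = 5041 - 676 = 4365
b = 2 × 71 × 26 = 3692
c = 71² + 26² = 5041 + 676 = 5717
Verification: 4365² + 3692² = 19053225 + 13630864 = 32684089 = 5717² ✓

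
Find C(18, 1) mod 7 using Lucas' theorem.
4

Using Lucas' theorem:
Write n=18 and k=1 in base 7:
n in base 7: [2, 4]
k in base 7: [0, 1]
C(18,1) mod 7 = ∏ C(n_i, k_i) mod 7
Digit binomials (mod 7): C(2,0) = 1; C(4,1) = 4
Product: 1 × 4 = 4 ≡ 4 (mod 7)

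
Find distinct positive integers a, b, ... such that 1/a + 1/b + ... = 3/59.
1/20 + 1/1180

Greedy algorithm:
3/59: ceiling(59/3) = 20, use 1/20
1/1180: ceiling(1180/1) = 1180, use 1/1180
Result: 3/59 = 1/20 + 1/1180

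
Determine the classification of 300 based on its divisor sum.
abundant

Proper divisors of 300: sum = 1 + 2 + 3 + 4 + 5 + 6 + 10 + 12 + ... + 60 + 75 + 100 + 150 (17 divisors) = 568
Since 568 > 300, 300 is abundant.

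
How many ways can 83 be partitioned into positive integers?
23338469

p(n) counts ways to write n as a sum of positive integers (order ignored).
Euler's pentagonal recurrence: p(k) = p(k-1) + p(k-2) - p(k-5) - p(k-7) + p(k-12) + p(k-15) - ... (offsets j(3j∓1)/2, signs ++--, p(0)=1, p(<0)=0).
DP table for k = 0..82: p(0)=1, p(1)=1, p(2)=2, p(3)=3, p(4)=5, p(5)=7, p(6)=11, p(7)=15, p(8)=22, p(9)=30, p(10)=42, p(11)=56, p(12)=77, p(13)=101, p(14)=135, p(15)=176, p(16)=231, p(17)=297, p(18)=385, p(19)=490, p(20)=627, p(21)=792, p(22)=1002, p(23)=1255, p(24)=1575, p(25)=1958, p(26)=2436, p(27)=3010, p(28)=3718, p(29)=4565, p(30)=5604, p(31)=6842, p(32)=8349, p(33)=10143, p(34)=12310, p(35)=14883, p(36)=17977, p(37)=21637, p(38)=26015, p(39)=31185, p(40)=37338, p(41)=44583, p(42)=53174, p(43)=63261, p(44)=75175, p(45)=89134, p(46)=105558, p(47)=124754, p(48)=147273, p(49)=173525, p(50)=204226, p(51)=239943, p(52)=281589, p(53)=329931, p(54)=386155, p(55)=451276, p(56)=526823, p(57)=614154, p(58)=715220, p(59)=831820, p(60)=966467, p(61)=1121505, p(62)=1300156, p(63)=1505499, p(64)=1741630, p(65)=2012558, p(66)=2323520, p(67)=2679689, p(68)=3087735, p(69)=3554345, p(70)=4087968, p(71)=4697205, p(72)=5392783, p(73)=6185689, p(74)=7089500, p(75)=8118264, p(76)=9289091, p(77)=10619863, p(78)=12132164, p(79)=13848650, p(80)=15796476, p(81)=18004327, p(82)=20506255.
Final step: p(83) = p(82) + p(81) - p(78) - p(76) + p(71) + p(68) - p(61) - p(57) + p(48) + p(43) - p(32) - p(26) + p(13) + p(6)
= 20506255 + 18004327 - 12132164 - 9289091 + 4697205 + 3087735 - 1121505 - 614154 + 147273 + 63261 - 8349 - 2436 + 101 + 11
= 23338469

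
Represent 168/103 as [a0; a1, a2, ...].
[1; 1, 1, 1, 2, 2, 5]

Euclidean algorithm steps:
168 = 1 × 103 + 65
103 = 1 × 65 + 38
65 = 1 × 38 + 27
38 = 1 × 27 + 11
27 = 2 × 11 + 5
11 = 2 × 5 + 1
5 = 5 × 1 + 0
Continued fraction: [1; 1, 1, 1, 2, 2, 5]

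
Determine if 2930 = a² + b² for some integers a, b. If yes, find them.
11² + 53² (a=11, b=53)

Factorization: 2930 = 2 × 5 × 293
By Fermat: n is sum of two squares iff every prime p ≡ 3 (mod 4) appears to even power.
All primes ≡ 3 (mod 4) appear to even power.
Search a = 0, 1, 2, … for 2930 - a² a perfect square: first hit at a = 11: 2930 - 121 = 2809 = 53².
2930 = 11² + 53² = 121 + 2809 ✓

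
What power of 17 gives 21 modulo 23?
5

Baby-step giant-step with step n = ⌈√23⌉ = 5.
Baby steps 17^j mod 23 (j:value) for j=0..4: 0:1, 1:17, 2:13, 3:14, 4:8.
Giant-step multiplier: 17^(-5) ≡ 17^(22-5) = 17^17 ≡ 11 (mod 23).
Giant steps γ_i = 21·11^i mod 23: γ_0=21, γ_1=1 (in table at j=0).
x = i·n + j = 1·5 + 0 = 5.
Check: 17^5 ≡ 21 (mod 23).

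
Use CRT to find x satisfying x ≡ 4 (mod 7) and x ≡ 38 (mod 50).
88

Using Chinese Remainder Theorem:
M = 7 × 50 = 350
M1 = 50, M2 = 7
y1 = 50^(-1) mod 7 = 1
y2 = 7^(-1) mod 50 = 43
x = (4×50×1 + 38×7×43) mod 350 = 88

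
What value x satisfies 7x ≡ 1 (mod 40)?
23

gcd(7, 40) = 1, so the inverse exists.
Extended Euclidean algorithm on (40, 7):
40 = 5 × 7 + 5  ⟹  5 = (1)·40 + (-5)·7
7 = 1 × 5 + 2  ⟹  2 = (-1)·40 + (6)·7
5 = 2 × 2 + 1  ⟹  1 = (3)·40 + (-17)·7
So (-17)·7 ≡ 1 (mod 40), i.e. 7^(-1) ≡ -17 ≡ 23 (mod 40).
Check: 7 × 23 = 161 ≡ 1 (mod 40)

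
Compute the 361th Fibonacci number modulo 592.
481

Matrix identity: Q^n = [[F_(n+1), F_n], [F_n, F_(n-1)]] with Q = [[1,1],[1,0]].
n = 361 = 101101001₂. Square-and-multiply, entries mod 592:
Q^1 = [[1,1],[1,0]]
Q^2 = (Q^1)² = [[2,1],[1,1]]
Q^5 = (Q^2)²·Q = [[8,5],[5,3]]
Q^11 = (Q^5)²·Q = [[144,89],[89,55]]
Q^22 = (Q^11)² = [[241,543],[543,290]]
Q^45 = (Q^22)²·Q = [[127,98],[98,29]]
Q^90 = (Q^45)² = [[277,488],[488,381]]
Q^180 = (Q^90)² = [[521,240],[240,281]]
Q^361 = (Q^180)²·Q = [[561,481],[481,80]]
F_361 mod 592 = Q^361[0][1] = 481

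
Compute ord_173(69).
172

173 is prime, so ord(69) divides φ(173) = 172.
Divisors of 172: 1, 2, 4, 43, 86, 172.
Repeated squaring: 69^1 ≡ 69, 69^2 ≡ 90, 69^4 ≡ 142, 69^8 ≡ 96, 69^16 ≡ 47, 69^32 ≡ 133, 69^64 ≡ 43, 69^128 ≡ 119 (mod 173).
Test 69^d mod 173 for each divisor d in increasing order:
69^1 ≡ 69
69^2 ≡ 90
69^4 ≡ 142
69^43 = 69^32·69^8·69^2·69^1 ≡ 93
69^86 = 69^64·69^16·69^4·69^2 ≡ 172
69^172 = 69^128·69^32·69^8·69^4 ≡ 1  ← first divisor giving 1
The order is 172.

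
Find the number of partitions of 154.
60356673280

p(n) counts ways to write n as a sum of positive integers (order ignored).
Euler's pentagonal recurrence: p(k) = p(k-1) + p(k-2) - p(k-5) - p(k-7) + p(k-12) + p(k-15) - ... (offsets j(3j∓1)/2, signs ++--, p(0)=1, p(<0)=0).
DP table for k = 0..153: p(0)=1, p(1)=1, p(2)=2, p(3)=3, p(4)=5, p(5)=7, p(6)=11, p(7)=15, p(8)=22, p(9)=30, p(10)=42, p(11)=56, p(12)=77, p(13)=101, p(14)=135, p(15)=176, p(16)=231, p(17)=297, p(18)=385, p(19)=490, p(20)=627, p(21)=792, p(22)=1002, p(23)=1255, p(24)=1575, p(25)=1958, p(26)=2436, p(27)=3010, p(28)=3718, p(29)=4565, p(30)=5604, p(31)=6842, p(32)=8349, p(33)=10143, p(34)=12310, p(35)=14883, p(36)=17977, p(37)=21637, p(38)=26015, p(39)=31185, p(40)=37338, p(41)=44583, p(42)=53174, p(43)=63261, p(44)=75175, p(45)=89134, p(46)=105558, p(47)=124754, p(48)=147273, p(49)=173525, p(50)=204226, p(51)=239943, p(52)=281589, p(53)=329931, p(54)=386155, p(55)=451276, p(56)=526823, p(57)=614154, p(58)=715220, p(59)=831820, p(60)=966467, p(61)=1121505, p(62)=1300156, p(63)=1505499, p(64)=1741630, p(65)=2012558, p(66)=2323520, p(67)=2679689, p(68)=3087735, p(69)=3554345, p(70)=4087968, p(71)=4697205, p(72)=5392783, p(73)=6185689, p(74)=7089500, p(75)=8118264, p(76)=9289091, p(77)=10619863, p(78)=12132164, p(79)=13848650, p(80)=15796476, p(81)=18004327, p(82)=20506255, p(83)=23338469, p(84)=26543660, p(85)=30167357, p(86)=34262962, p(87)=38887673, p(88)=44108109, p(89)=49995925, p(90)=56634173, p(91)=64112359, p(92)=72533807, p(93)=82010177, p(94)=92669720, p(95)=104651419, p(96)=118114304, p(97)=133230930, p(98)=150198136, p(99)=169229875, p(100)=190569292, p(101)=214481126, p(102)=241265379, p(103)=271248950, p(104)=304801365, p(105)=342325709, p(106)=384276336, p(107)=431149389, p(108)=483502844, p(109)=541946240, p(110)=607163746, p(111)=679903203, p(112)=761002156, p(113)=851376628, p(114)=952050665, p(115)=1064144451, p(116)=1188908248, p(117)=1327710076, p(118)=1482074143, p(119)=1653668665, p(120)=1844349560, p(121)=2056148051, p(122)=2291320912, p(123)=2552338241, p(124)=2841940500, p(125)=3163127352, p(126)=3519222692, p(127)=3913864295, p(128)=4351078600, p(129)=4835271870, p(130)=5371315400, p(131)=5964539504, p(132)=6620830889, p(133)=7346629512, p(134)=8149040695, p(135)=9035836076, p(136)=10015581680, p(137)=11097645016, p(138)=12292341831, p(139)=13610949895, p(140)=15065878135, p(141)=16670689208, p(142)=18440293320, p(143)=20390982757, p(144)=22540654445, p(145)=24908858009, p(146)=27517052599, p(147)=30388671978, p(148)=33549419497, p(149)=37027355200, p(150)=40853235313, p(151)=45060624582, p(152)=49686288421, p(153)=54770336324.
Final step: p(154) = p(153) + p(152) - p(149) - p(147) + p(142) + p(139) - p(132) - p(128) + p(119) + p(114) - p(103) - p(97) + p(84) + p(77) - p(62) - p(54) + p(37) + p(28) - p(9)
= 54770336324 + 49686288421 - 37027355200 - 30388671978 + 18440293320 + 13610949895 - 6620830889 - 4351078600 + 1653668665 + 952050665 - 271248950 - 133230930 + 26543660 + 10619863 - 1300156 - 386155 + 21637 + 3718 - 30
= 60356673280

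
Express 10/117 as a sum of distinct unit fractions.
1/12 + 1/468

Greedy algorithm:
10/117: ceiling(117/10) = 12, use 1/12
1/468: ceiling(468/1) = 468, use 1/468
Result: 10/117 = 1/12 + 1/468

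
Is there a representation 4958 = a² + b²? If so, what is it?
Not possible

Factorization: 4958 = 2 × 37 × 67
By Fermat: n is sum of two squares iff every prime p ≡ 3 (mod 4) appears to even power.
Prime(s) ≡ 3 (mod 4) with odd exponent: [(67, 1)]
Therefore 4958 cannot be expressed as a² + b².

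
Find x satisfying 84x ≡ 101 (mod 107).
x ≡ 84 (mod 107)

gcd(84, 107) = 1, which divides 101, so solutions exist.
Find 84^(-1) mod 107 by the extended Euclidean algorithm:
107 = 1 × 84 + 23  ⟹  23 = (1)·107 + (-1)·84
84 = 3 × 23 + 15  ⟹  15 = (-3)·107 + (4)·84
23 = 1 × 15 + 8  ⟹  8 = (4)·107 + (-5)·84
15 = 1 × 8 + 7  ⟹  7 = (-7)·107 + (9)·84
8 = 1 × 7 + 1  ⟹  1 = (11)·107 + (-14)·84
So (-14)·84 ≡ 1 (mod 107), i.e. 84^(-1) ≡ -14 ≡ 93 (mod 107).
x ≡ 93 × 101 = 9393 ≡ 84 (mod 107).
Check: 84 × 84 = 7056 ≡ 101 (mod 107).
Unique solution: x ≡ 84 (mod 107)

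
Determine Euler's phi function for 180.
48

180 = 2^2 × 3^2 × 5
φ(n) = n × ∏(1 - 1/p) for each prime p dividing n
φ(180) = 180 × (1 - 1/2) × (1 - 1/3) × (1 - 1/5) = 48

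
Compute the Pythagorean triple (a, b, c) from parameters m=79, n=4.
(6225, 632, 6257)

Euclid's formula: a = m² - n², b = 2mn, c = m² + n²
m = 79, n = 4
a = 79² - 4² = 6241 - 16 = 6225
b = 2 × 79 × 4 = 632
c = 79² + 4² = 6241 + 16 = 6257
Verification: 6225² + 632² = 38750625 + 399424 = 39150049 = 6257² ✓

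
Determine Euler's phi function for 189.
108

189 = 3^3 × 7
φ(n) = n × ∏(1 - 1/p) for each prime p dividing n
φ(189) = 189 × (1 - 1/3) × (1 - 1/7) = 108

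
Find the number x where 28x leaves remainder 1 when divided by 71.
33

gcd(28, 71) = 1, so the inverse exists.
Extended Euclidean algorithm on (71, 28):
71 = 2 × 28 + 15  ⟹  15 = (1)·71 + (-2)·28
28 = 1 × 15 + 13  ⟹  13 = (-1)·71 + (3)·28
15 = 1 × 13 + 2  ⟹  2 = (2)·71 + (-5)·28
13 = 6 × 2 + 1  ⟹  1 = (-13)·71 + (33)·28
So (33)·28 ≡ 1 (mod 71), i.e. 28^(-1) ≡ 33 (mod 71).
Check: 28 × 33 = 924 ≡ 1 (mod 71)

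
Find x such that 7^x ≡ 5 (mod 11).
2

Baby-step giant-step with step n = ⌈√11⌉ = 4.
Baby steps 7^j mod 11 (j:value) for j=0..3: 0:1, 1:7, 2:5, 3:2.
h = 5 is already in the table at j=2, so x = 2.
Check: 7^2 ≡ 5 (mod 11).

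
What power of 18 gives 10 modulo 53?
40

Baby-step giant-step with step n = ⌈√53⌉ = 8.
Baby steps 18^j mod 53 (j:value) for j=0..7: 0:1, 1:18, 2:6, 3:2, 4:36, 5:12, 6:4, 7:19.
Giant-step multiplier: 18^(-8) ≡ 18^(52-8) = 18^44 ≡ 42 (mod 53).
Giant steps γ_i = 10·42^i mod 53: γ_0=10, γ_1=49, γ_2=44, γ_3=46, γ_4=24, γ_5=1 (in table at j=0).
x = i·n + j = 5·8 + 0 = 40.
Check: 18^40 ≡ 10 (mod 53).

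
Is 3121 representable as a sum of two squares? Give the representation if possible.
39² + 40² (a=39, b=40)

Factorization: 3121 = 3121
By Fermat: n is sum of two squares iff every prime p ≡ 3 (mod 4) appears to even power.
All primes ≡ 3 (mod 4) appear to even power.
Search a = 0, 1, 2, … for 3121 - a² a perfect square: first hit at a = 39: 3121 - 1521 = 1600 = 40².
3121 = 39² + 40² = 1521 + 1600 ✓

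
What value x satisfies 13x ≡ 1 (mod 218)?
151

gcd(13, 218) = 1, so the inverse exists.
Extended Euclidean algorithm on (218, 13):
218 = 16 × 13 + 10  ⟹  10 = (1)·218 + (-16)·13
13 = 1 × 10 + 3  ⟹  3 = (-1)·218 + (17)·13
10 = 3 × 3 + 1  ⟹  1 = (4)·218 + (-67)·13
So (-67)·13 ≡ 1 (mod 218), i.e. 13^(-1) ≡ -67 ≡ 151 (mod 218).
Check: 13 × 151 = 1963 ≡ 1 (mod 218)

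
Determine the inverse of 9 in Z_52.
29

gcd(9, 52) = 1, so the inverse exists.
Extended Euclidean algorithm on (52, 9):
52 = 5 × 9 + 7  ⟹  7 = (1)·52 + (-5)·9
9 = 1 × 7 + 2  ⟹  2 = (-1)·52 + (6)·9
7 = 3 × 2 + 1  ⟹  1 = (4)·52 + (-23)·9
So (-23)·9 ≡ 1 (mod 52), i.e. 9^(-1) ≡ -23 ≡ 29 (mod 52).
Check: 9 × 29 = 261 ≡ 1 (mod 52)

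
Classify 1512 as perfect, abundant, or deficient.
abundant

Proper divisors of 1512: sum = 1 + 2 + 3 + 4 + 6 + 7 + 8 + 9 + ... + 252 + 378 + 504 + 756 (31 divisors) = 3288
Since 3288 > 1512, 1512 is abundant.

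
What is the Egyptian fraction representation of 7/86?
1/13 + 1/224 + 1/125216

Greedy algorithm:
7/86: ceiling(86/7) = 13, use 1/13
5/1118: ceiling(1118/5) = 224, use 1/224
1/125216: ceiling(125216/1) = 125216, use 1/125216
Result: 7/86 = 1/13 + 1/224 + 1/125216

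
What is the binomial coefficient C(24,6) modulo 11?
0

Using Lucas' theorem:
Write n=24 and k=6 in base 11:
n in base 11: [2, 2]
k in base 11: [0, 6]
C(24,6) mod 11 = ∏ C(n_i, k_i) mod 11
Digit binomials (mod 11): C(2,0) = 1; C(2,6) = 0 (k_i > n_i)
Product: 1 × 0 = 0 ≡ 0 (mod 11)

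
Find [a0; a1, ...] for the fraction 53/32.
[1; 1, 1, 1, 10]

Euclidean algorithm steps:
53 = 1 × 32 + 21
32 = 1 × 21 + 11
21 = 1 × 11 + 10
11 = 1 × 10 + 1
10 = 10 × 1 + 0
Continued fraction: [1; 1, 1, 1, 10]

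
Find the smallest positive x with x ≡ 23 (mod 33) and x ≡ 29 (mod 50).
1079

Using Chinese Remainder Theorem:
M = 33 × 50 = 1650
M1 = 50, M2 = 33
y1 = 50^(-1) mod 33 = 2
y2 = 33^(-1) mod 50 = 47
x = (23×50×2 + 29×33×47) mod 1650 = 1079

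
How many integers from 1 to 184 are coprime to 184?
88

184 = 2^3 × 23
φ(n) = n × ∏(1 - 1/p) for each prime p dividing n
φ(184) = 184 × (1 - 1/2) × (1 - 1/23) = 88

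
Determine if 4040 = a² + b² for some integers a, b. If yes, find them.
14² + 62² (a=14, b=62)

Factorization: 4040 = 2^3 × 5 × 101
By Fermat: n is sum of two squares iff every prime p ≡ 3 (mod 4) appears to even power.
All primes ≡ 3 (mod 4) appear to even power.
Search a = 0, 1, 2, … for 4040 - a² a perfect square: first hit at a = 14: 4040 - 196 = 3844 = 62².
4040 = 14² + 62² = 196 + 3844 ✓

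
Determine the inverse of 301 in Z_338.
137

gcd(301, 338) = 1, so the inverse exists.
Extended Euclidean algorithm on (338, 301):
338 = 1 × 301 + 37  ⟹  37 = (1)·338 + (-1)·301
301 = 8 × 37 + 5  ⟹  5 = (-8)·338 + (9)·301
37 = 7 × 5 + 2  ⟹  2 = (57)·338 + (-64)·301
5 = 2 × 2 + 1  ⟹  1 = (-122)·338 + (137)·301
So (137)·301 ≡ 1 (mod 338), i.e. 301^(-1) ≡ 137 (mod 338).
Check: 301 × 137 = 41237 ≡ 1 (mod 338)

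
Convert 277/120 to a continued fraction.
[2; 3, 4, 9]

Euclidean algorithm steps:
277 = 2 × 120 + 37
120 = 3 × 37 + 9
37 = 4 × 9 + 1
9 = 9 × 1 + 0
Continued fraction: [2; 3, 4, 9]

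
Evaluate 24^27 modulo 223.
157

Repeated squaring. Binary of 27 = 11011.
24^1 ≡ 24 (mod 223); 24^2 ≡ 130 (mod 223); 24^4 ≡ 175 (mod 223); 24^8 ≡ 74 (mod 223); 24^16 ≡ 124 (mod 223)
24^27 = 24^1 × 24^2 × 24^8 × 24^16 ≡ 157 (mod 223)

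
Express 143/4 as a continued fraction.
[35; 1, 3]

Euclidean algorithm steps:
143 = 35 × 4 + 3
4 = 1 × 3 + 1
3 = 3 × 1 + 0
Continued fraction: [35; 1, 3]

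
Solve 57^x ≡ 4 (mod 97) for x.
92

Baby-step giant-step with step n = ⌈√97⌉ = 10.
Baby steps 57^j mod 97 (j:value) for j=0..9: 0:1, 1:57, 2:48, 3:20, 4:73, 5:87, 6:12, 7:5, 8:91, 9:46.
Giant-step multiplier: 57^(-10) ≡ 57^(96-10) = 57^86 ≡ 65 (mod 97).
Giant steps γ_i = 4·65^i mod 97: γ_0=4, γ_1=66, γ_2=22, γ_3=72, γ_4=24, γ_5=8, γ_6=35, γ_7=44, γ_8=47, γ_9=48 (in table at j=2).
x = i·n + j = 9·10 + 2 = 92.
Check: 57^92 ≡ 4 (mod 97).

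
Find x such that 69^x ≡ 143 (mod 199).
23

Baby-step giant-step with step n = ⌈√199⌉ = 15.
Baby steps 69^j mod 199 (j:value) for j=0..14: 0:1, 1:69, 2:184, 3:159, 4:26, 5:3, 6:8, 7:154, 8:79, 9:78, 10:9, 11:24, 12:64, 13:38, 14:35.
Giant-step multiplier: 69^(-15) ≡ 69^(198-15) = 69^183 ≡ 59 (mod 199).
Giant steps γ_i = 143·59^i mod 199: γ_0=143, γ_1=79 (in table at j=8).
x = i·n + j = 1·15 + 8 = 23.
Check: 69^23 ≡ 143 (mod 199).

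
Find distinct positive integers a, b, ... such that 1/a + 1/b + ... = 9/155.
1/18 + 1/399 + 1/371070

Greedy algorithm:
9/155: ceiling(155/9) = 18, use 1/18
7/2790: ceiling(2790/7) = 399, use 1/399
1/371070: ceiling(371070/1) = 371070, use 1/371070
Result: 9/155 = 1/18 + 1/399 + 1/371070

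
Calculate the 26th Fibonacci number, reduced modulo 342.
325

Matrix identity: Q^n = [[F_(n+1), F_n], [F_n, F_(n-1)]] with Q = [[1,1],[1,0]].
n = 26 = 11010₂. Square-and-multiply, entries mod 342:
Q^1 = [[1,1],[1,0]]
Q^3 = (Q^1)²·Q = [[3,2],[2,1]]
Q^6 = (Q^3)² = [[13,8],[8,5]]
Q^13 = (Q^6)²·Q = [[35,233],[233,144]]
Q^26 = (Q^13)² = [[110,325],[325,127]]
F_26 mod 342 = Q^26[0][1] = 325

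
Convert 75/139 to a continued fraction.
[0; 1, 1, 5, 1, 4, 2]

Euclidean algorithm steps:
75 = 0 × 139 + 75
139 = 1 × 75 + 64
75 = 1 × 64 + 11
64 = 5 × 11 + 9
11 = 1 × 9 + 2
9 = 4 × 2 + 1
2 = 2 × 1 + 0
Continued fraction: [0; 1, 1, 5, 1, 4, 2]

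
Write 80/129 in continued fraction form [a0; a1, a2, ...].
[0; 1, 1, 1, 1, 1, 2, 1, 1, 2]

Euclidean algorithm steps:
80 = 0 × 129 + 80
129 = 1 × 80 + 49
80 = 1 × 49 + 31
49 = 1 × 31 + 18
31 = 1 × 18 + 13
18 = 1 × 13 + 5
13 = 2 × 5 + 3
5 = 1 × 3 + 2
3 = 1 × 2 + 1
2 = 2 × 1 + 0
Continued fraction: [0; 1, 1, 1, 1, 1, 2, 1, 1, 2]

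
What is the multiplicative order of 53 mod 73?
72

73 is prime, so ord(53) divides φ(73) = 72.
Divisors of 72: 1, 2, 3, 4, 6, 8, 9, 12, 18, 24, 36, 72.
Repeated squaring: 53^1 ≡ 53, 53^2 ≡ 35, 53^4 ≡ 57, 53^8 ≡ 37, 53^16 ≡ 55, 53^32 ≡ 32, 53^64 ≡ 2 (mod 73).
Test 53^d mod 73 for each divisor d in increasing order:
53^1 ≡ 53
53^2 ≡ 35
53^3 = 53^2·53^1 ≡ 30
53^4 ≡ 57
53^6 = 53^4·53^2 ≡ 24
53^8 ≡ 37
53^9 = 53^8·53^1 ≡ 63
53^12 = 53^8·53^4 ≡ 65
53^18 = 53^16·53^2 ≡ 27
53^24 = 53^16·53^8 ≡ 64
53^36 = 53^32·53^4 ≡ 72
53^72 = 53^64·53^8 ≡ 1  ← first divisor giving 1
The order is 72.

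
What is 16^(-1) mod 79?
5

gcd(16, 79) = 1, so the inverse exists.
Extended Euclidean algorithm on (79, 16):
79 = 4 × 16 + 15  ⟹  15 = (1)·79 + (-4)·16
16 = 1 × 15 + 1  ⟹  1 = (-1)·79 + (5)·16
So (5)·16 ≡ 1 (mod 79), i.e. 16^(-1) ≡ 5 (mod 79).
Check: 16 × 5 = 80 ≡ 1 (mod 79)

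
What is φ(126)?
36

126 = 2 × 3^2 × 7
φ(n) = n × ∏(1 - 1/p) for each prime p dividing n
φ(126) = 126 × (1 - 1/2) × (1 - 1/3) × (1 - 1/7) = 36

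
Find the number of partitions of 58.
715220

p(n) counts ways to write n as a sum of positive integers (order ignored).
Euler's pentagonal recurrence: p(k) = p(k-1) + p(k-2) - p(k-5) - p(k-7) + p(k-12) + p(k-15) - ... (offsets j(3j∓1)/2, signs ++--, p(0)=1, p(<0)=0).
DP table for k = 0..57: p(0)=1, p(1)=1, p(2)=2, p(3)=3, p(4)=5, p(5)=7, p(6)=11, p(7)=15, p(8)=22, p(9)=30, p(10)=42, p(11)=56, p(12)=77, p(13)=101, p(14)=135, p(15)=176, p(16)=231, p(17)=297, p(18)=385, p(19)=490, p(20)=627, p(21)=792, p(22)=1002, p(23)=1255, p(24)=1575, p(25)=1958, p(26)=2436, p(27)=3010, p(28)=3718, p(29)=4565, p(30)=5604, p(31)=6842, p(32)=8349, p(33)=10143, p(34)=12310, p(35)=14883, p(36)=17977, p(37)=21637, p(38)=26015, p(39)=31185, p(40)=37338, p(41)=44583, p(42)=53174, p(43)=63261, p(44)=75175, p(45)=89134, p(46)=105558, p(47)=124754, p(48)=147273, p(49)=173525, p(50)=204226, p(51)=239943, p(52)=281589, p(53)=329931, p(54)=386155, p(55)=451276, p(56)=526823, p(57)=614154.
Final step: p(58) = p(57) + p(56) - p(53) - p(51) + p(46) + p(43) - p(36) - p(32) + p(23) + p(18) - p(7) - p(1)
= 614154 + 526823 - 329931 - 239943 + 105558 + 63261 - 17977 - 8349 + 1255 + 385 - 15 - 1
= 715220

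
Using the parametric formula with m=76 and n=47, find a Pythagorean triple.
(3567, 7144, 7985)

Euclid's formula: a = m² - n², b = 2mn, c = m² + n²
m = 76, n = 47
a = 76² - 47² = 5776 - 2209 = 3567
b = 2 × 76 × 47 = 7144
c = 76² + 47² = 5776 + 2209 = 7985
Verification: 3567² + 7144² = 12723489 + 51036736 = 63760225 = 7985² ✓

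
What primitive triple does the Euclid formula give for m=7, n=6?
(13, 84, 85)

Euclid's formula: a = m² - n², b = 2mn, c = m² + n²
m = 7, n = 6
a = 7² - 6² = 49 - 36 = 13
b = 2 × 7 × 6 = 84
c = 7² + 6² = 49 + 36 = 85
Verification: 13² + 84² = 169 + 7056 = 7225 = 85² ✓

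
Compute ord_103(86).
102

103 is prime, so ord(86) divides φ(103) = 102.
Divisors of 102: 1, 2, 3, 6, 17, 34, 51, 102.
Repeated squaring: 86^1 ≡ 86, 86^2 ≡ 83, 86^4 ≡ 91, 86^8 ≡ 41, 86^16 ≡ 33, 86^32 ≡ 59, 86^64 ≡ 82 (mod 103).
Test 86^d mod 103 for each divisor d in increasing order:
86^1 ≡ 86
86^2 ≡ 83
86^3 = 86^2·86^1 ≡ 31
86^6 = 86^4·86^2 ≡ 34
86^17 = 86^16·86^1 ≡ 57
86^34 = 86^32·86^2 ≡ 56
86^51 = 86^32·86^16·86^2·86^1 ≡ 102
86^102 = 86^64·86^32·86^4·86^2 ≡ 1  ← first divisor giving 1
The order is 102.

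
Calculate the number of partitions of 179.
625846753120

p(n) counts ways to write n as a sum of positive integers (order ignored).
Euler's pentagonal recurrence: p(k) = p(k-1) + p(k-2) - p(k-5) - p(k-7) + p(k-12) + p(k-15) - ... (offsets j(3j∓1)/2, signs ++--, p(0)=1, p(<0)=0).
DP table for k = 0..178: p(0)=1, p(1)=1, p(2)=2, p(3)=3, p(4)=5, p(5)=7, p(6)=11, p(7)=15, p(8)=22, p(9)=30, p(10)=42, p(11)=56, p(12)=77, p(13)=101, p(14)=135, p(15)=176, p(16)=231, p(17)=297, p(18)=385, p(19)=490, p(20)=627, p(21)=792, p(22)=1002, p(23)=1255, p(24)=1575, p(25)=1958, p(26)=2436, p(27)=3010, p(28)=3718, p(29)=4565, p(30)=5604, p(31)=6842, p(32)=8349, p(33)=10143, p(34)=12310, p(35)=14883, p(36)=17977, p(37)=21637, p(38)=26015, p(39)=31185, p(40)=37338, p(41)=44583, p(42)=53174, p(43)=63261, p(44)=75175, p(45)=89134, p(46)=105558, p(47)=124754, p(48)=147273, p(49)=173525, p(50)=204226, p(51)=239943, p(52)=281589, p(53)=329931, p(54)=386155, p(55)=451276, p(56)=526823, p(57)=614154, p(58)=715220, p(59)=831820, p(60)=966467, p(61)=1121505, p(62)=1300156, p(63)=1505499, p(64)=1741630, p(65)=2012558, p(66)=2323520, p(67)=2679689, p(68)=3087735, p(69)=3554345, p(70)=4087968, p(71)=4697205, p(72)=5392783, p(73)=6185689, p(74)=7089500, p(75)=8118264, p(76)=9289091, p(77)=10619863, p(78)=12132164, p(79)=13848650, p(80)=15796476, p(81)=18004327, p(82)=20506255, p(83)=23338469, p(84)=26543660, p(85)=30167357, p(86)=34262962, p(87)=38887673, p(88)=44108109, p(89)=49995925, p(90)=56634173, p(91)=64112359, p(92)=72533807, p(93)=82010177, p(94)=92669720, p(95)=104651419, p(96)=118114304, p(97)=133230930, p(98)=150198136, p(99)=169229875, p(100)=190569292, p(101)=214481126, p(102)=241265379, p(103)=271248950, p(104)=304801365, p(105)=342325709, p(106)=384276336, p(107)=431149389, p(108)=483502844, p(109)=541946240, p(110)=607163746, p(111)=679903203, p(112)=761002156, p(113)=851376628, p(114)=952050665, p(115)=1064144451, p(116)=1188908248, p(117)=1327710076, p(118)=1482074143, p(119)=1653668665, p(120)=1844349560, p(121)=2056148051, p(122)=2291320912, p(123)=2552338241, p(124)=2841940500, p(125)=3163127352, p(126)=3519222692, p(127)=3913864295, p(128)=4351078600, p(129)=4835271870, p(130)=5371315400, p(131)=5964539504, p(132)=6620830889, p(133)=7346629512, p(134)=8149040695, p(135)=9035836076, p(136)=10015581680, p(137)=11097645016, p(138)=12292341831, p(139)=13610949895, p(140)=15065878135, p(141)=16670689208, p(142)=18440293320, p(143)=20390982757, p(144)=22540654445, p(145)=24908858009, p(146)=27517052599, p(147)=30388671978, p(148)=33549419497, p(149)=37027355200, p(150)=40853235313, p(151)=45060624582, p(152)=49686288421, p(153)=54770336324, p(154)=60356673280, p(155)=66493182097, p(156)=73232243759, p(157)=80630964769, p(158)=88751778802, p(159)=97662728555, p(160)=107438159466, p(161)=118159068427, p(162)=129913904637, p(163)=142798995930, p(164)=156919475295, p(165)=172389800255, p(166)=189334822579, p(167)=207890420102, p(168)=228204732751, p(169)=250438925115, p(170)=274768617130, p(171)=301384802048, p(172)=330495499613, p(173)=362326859895, p(174)=397125074750, p(175)=435157697830, p(176)=476715857290, p(177)=522115831195, p(178)=571701605655.
Final step: p(179) = p(178) + p(177) - p(174) - p(172) + p(167) + p(164) - p(157) - p(153) + p(144) + p(139) - p(128) - p(122) + p(109) + p(102) - p(87) - p(79) + p(62) + p(53) - p(34) - p(24) + p(3)
= 571701605655 + 522115831195 - 397125074750 - 330495499613 + 207890420102 + 156919475295 - 80630964769 - 54770336324 + 22540654445 + 13610949895 - 4351078600 - 2291320912 + 541946240 + 241265379 - 38887673 - 13848650 + 1300156 + 329931 - 12310 - 1575 + 3
= 625846753120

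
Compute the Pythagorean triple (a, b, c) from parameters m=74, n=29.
(4635, 4292, 6317)

Euclid's formula: a = m² - n², b = 2mn, c = m² + n²
m = 74, n = 29
a = 74² - 29² = 5476 - 841 = 4635
b = 2 × 74 × 29 = 4292
c = 74² + 29² = 5476 + 841 = 6317
Verification: 4635² + 4292² = 21483225 + 18421264 = 39904489 = 6317² ✓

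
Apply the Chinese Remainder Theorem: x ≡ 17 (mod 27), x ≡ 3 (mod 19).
98

Using Chinese Remainder Theorem:
M = 27 × 19 = 513
M1 = 19, M2 = 27
y1 = 19^(-1) mod 27 = 10
y2 = 27^(-1) mod 19 = 12
x = (17×19×10 + 3×27×12) mod 513 = 98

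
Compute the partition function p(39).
31185

p(n) counts ways to write n as a sum of positive integers (order ignored).
Euler's pentagonal recurrence: p(k) = p(k-1) + p(k-2) - p(k-5) - p(k-7) + p(k-12) + p(k-15) - ... (offsets j(3j∓1)/2, signs ++--, p(0)=1, p(<0)=0).
DP table for k = 0..38: p(0)=1, p(1)=1, p(2)=2, p(3)=3, p(4)=5, p(5)=7, p(6)=11, p(7)=15, p(8)=22, p(9)=30, p(10)=42, p(11)=56, p(12)=77, p(13)=101, p(14)=135, p(15)=176, p(16)=231, p(17)=297, p(18)=385, p(19)=490, p(20)=627, p(21)=792, p(22)=1002, p(23)=1255, p(24)=1575, p(25)=1958, p(26)=2436, p(27)=3010, p(28)=3718, p(29)=4565, p(30)=5604, p(31)=6842, p(32)=8349, p(33)=10143, p(34)=12310, p(35)=14883, p(36)=17977, p(37)=21637, p(38)=26015.
Final step: p(39) = p(38) + p(37) - p(34) - p(32) + p(27) + p(24) - p(17) - p(13) + p(4)
= 26015 + 21637 - 12310 - 8349 + 3010 + 1575 - 297 - 101 + 5
= 31185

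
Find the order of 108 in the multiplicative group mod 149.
148

149 is prime, so ord(108) divides φ(149) = 148.
Divisors of 148: 1, 2, 4, 37, 74, 148.
Repeated squaring: 108^1 ≡ 108, 108^2 ≡ 42, 108^4 ≡ 125, 108^8 ≡ 129, 108^16 ≡ 102, 108^32 ≡ 123, 108^64 ≡ 80, 108^128 ≡ 142 (mod 149).
Test 108^d mod 149 for each divisor d in increasing order:
108^1 ≡ 108
108^2 ≡ 42
108^4 ≡ 125
108^37 = 108^32·108^4·108^1 ≡ 44
108^74 = 108^64·108^8·108^2 ≡ 148
108^148 = 108^128·108^16·108^4 ≡ 1  ← first divisor giving 1
The order is 148.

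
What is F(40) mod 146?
127

Matrix identity: Q^n = [[F_(n+1), F_n], [F_n, F_(n-1)]] with Q = [[1,1],[1,0]].
n = 40 = 101000₂. Square-and-multiply, entries mod 146:
Q^1 = [[1,1],[1,0]]
Q^2 = (Q^1)² = [[2,1],[1,1]]
Q^5 = (Q^2)²·Q = [[8,5],[5,3]]
Q^10 = (Q^5)² = [[89,55],[55,34]]
Q^20 = (Q^10)² = [[142,49],[49,93]]
Q^40 = (Q^20)² = [[81,127],[127,100]]
F_40 mod 146 = Q^40[0][1] = 127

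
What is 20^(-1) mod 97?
34

gcd(20, 97) = 1, so the inverse exists.
Extended Euclidean algorithm on (97, 20):
97 = 4 × 20 + 17  ⟹  17 = (1)·97 + (-4)·20
20 = 1 × 17 + 3  ⟹  3 = (-1)·97 + (5)·20
17 = 5 × 3 + 2  ⟹  2 = (6)·97 + (-29)·20
3 = 1 × 2 + 1  ⟹  1 = (-7)·97 + (34)·20
So (34)·20 ≡ 1 (mod 97), i.e. 20^(-1) ≡ 34 (mod 97).
Check: 20 × 34 = 680 ≡ 1 (mod 97)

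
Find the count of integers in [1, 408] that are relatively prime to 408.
128

408 = 2^3 × 3 × 17
φ(n) = n × ∏(1 - 1/p) for each prime p dividing n
φ(408) = 408 × (1 - 1/2) × (1 - 1/3) × (1 - 1/17) = 128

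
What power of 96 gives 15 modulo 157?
101

Baby-step giant-step with step n = ⌈√157⌉ = 13.
Baby steps 96^j mod 157 (j:value) for j=0..12: 0:1, 1:96, 2:110, 3:41, 4:11, 5:114, 6:111, 7:137, 8:121, 9:155, 10:122, 11:94, 12:75.
Giant-step multiplier: 96^(-13) ≡ 96^(156-13) = 96^143 ≡ 107 (mod 157).
Giant steps γ_i = 15·107^i mod 157: γ_0=15, γ_1=35, γ_2=134, γ_3=51, γ_4=119, γ_5=16, γ_6=142, γ_7=122 (in table at j=10).
x = i·n + j = 7·13 + 10 = 101.
Check: 96^101 ≡ 15 (mod 157).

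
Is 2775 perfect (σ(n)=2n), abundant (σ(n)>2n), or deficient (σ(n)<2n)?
deficient

Proper divisors of 2775: sum = 1 + 3 + 5 + 15 + 25 + 37 + 75 + 111 + 185 + 555 + 925 = 1937
Since 1937 < 2775, 2775 is deficient.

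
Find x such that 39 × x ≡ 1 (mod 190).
39

gcd(39, 190) = 1, so the inverse exists.
Extended Euclidean algorithm on (190, 39):
190 = 4 × 39 + 34  ⟹  34 = (1)·190 + (-4)·39
39 = 1 × 34 + 5  ⟹  5 = (-1)·190 + (5)·39
34 = 6 × 5 + 4  ⟹  4 = (7)·190 + (-34)·39
5 = 1 × 4 + 1  ⟹  1 = (-8)·190 + (39)·39
So (39)·39 ≡ 1 (mod 190), i.e. 39^(-1) ≡ 39 (mod 190).
Check: 39 × 39 = 1521 ≡ 1 (mod 190)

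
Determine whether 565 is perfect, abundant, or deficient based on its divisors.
deficient

Proper divisors of 565: sum = 1 + 5 + 113 = 119
Since 119 < 565, 565 is deficient.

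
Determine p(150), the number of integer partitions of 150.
40853235313

p(n) counts ways to write n as a sum of positive integers (order ignored).
Euler's pentagonal recurrence: p(k) = p(k-1) + p(k-2) - p(k-5) - p(k-7) + p(k-12) + p(k-15) - ... (offsets j(3j∓1)/2, signs ++--, p(0)=1, p(<0)=0).
DP table for k = 0..149: p(0)=1, p(1)=1, p(2)=2, p(3)=3, p(4)=5, p(5)=7, p(6)=11, p(7)=15, p(8)=22, p(9)=30, p(10)=42, p(11)=56, p(12)=77, p(13)=101, p(14)=135, p(15)=176, p(16)=231, p(17)=297, p(18)=385, p(19)=490, p(20)=627, p(21)=792, p(22)=1002, p(23)=1255, p(24)=1575, p(25)=1958, p(26)=2436, p(27)=3010, p(28)=3718, p(29)=4565, p(30)=5604, p(31)=6842, p(32)=8349, p(33)=10143, p(34)=12310, p(35)=14883, p(36)=17977, p(37)=21637, p(38)=26015, p(39)=31185, p(40)=37338, p(41)=44583, p(42)=53174, p(43)=63261, p(44)=75175, p(45)=89134, p(46)=105558, p(47)=124754, p(48)=147273, p(49)=173525, p(50)=204226, p(51)=239943, p(52)=281589, p(53)=329931, p(54)=386155, p(55)=451276, p(56)=526823, p(57)=614154, p(58)=715220, p(59)=831820, p(60)=966467, p(61)=1121505, p(62)=1300156, p(63)=1505499, p(64)=1741630, p(65)=2012558, p(66)=2323520, p(67)=2679689, p(68)=3087735, p(69)=3554345, p(70)=4087968, p(71)=4697205, p(72)=5392783, p(73)=6185689, p(74)=7089500, p(75)=8118264, p(76)=9289091, p(77)=10619863, p(78)=12132164, p(79)=13848650, p(80)=15796476, p(81)=18004327, p(82)=20506255, p(83)=23338469, p(84)=26543660, p(85)=30167357, p(86)=34262962, p(87)=38887673, p(88)=44108109, p(89)=49995925, p(90)=56634173, p(91)=64112359, p(92)=72533807, p(93)=82010177, p(94)=92669720, p(95)=104651419, p(96)=118114304, p(97)=133230930, p(98)=150198136, p(99)=169229875, p(100)=190569292, p(101)=214481126, p(102)=241265379, p(103)=271248950, p(104)=304801365, p(105)=342325709, p(106)=384276336, p(107)=431149389, p(108)=483502844, p(109)=541946240, p(110)=607163746, p(111)=679903203, p(112)=761002156, p(113)=851376628, p(114)=952050665, p(115)=1064144451, p(116)=1188908248, p(117)=1327710076, p(118)=1482074143, p(119)=1653668665, p(120)=1844349560, p(121)=2056148051, p(122)=2291320912, p(123)=2552338241, p(124)=2841940500, p(125)=3163127352, p(126)=3519222692, p(127)=3913864295, p(128)=4351078600, p(129)=4835271870, p(130)=5371315400, p(131)=5964539504, p(132)=6620830889, p(133)=7346629512, p(134)=8149040695, p(135)=9035836076, p(136)=10015581680, p(137)=11097645016, p(138)=12292341831, p(139)=13610949895, p(140)=15065878135, p(141)=16670689208, p(142)=18440293320, p(143)=20390982757, p(144)=22540654445, p(145)=24908858009, p(146)=27517052599, p(147)=30388671978, p(148)=33549419497, p(149)=37027355200.
Final step: p(150) = p(149) + p(148) - p(145) - p(143) + p(138) + p(135) - p(128) - p(124) + p(115) + p(110) - p(99) - p(93) + p(80) + p(73) - p(58) - p(50) + p(33) + p(24) - p(5)
= 37027355200 + 33549419497 - 24908858009 - 20390982757 + 12292341831 + 9035836076 - 4351078600 - 2841940500 + 1064144451 + 607163746 - 169229875 - 82010177 + 15796476 + 6185689 - 715220 - 204226 + 10143 + 1575 - 7
= 40853235313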